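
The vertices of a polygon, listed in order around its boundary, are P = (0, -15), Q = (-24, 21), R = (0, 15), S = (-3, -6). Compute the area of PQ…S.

315

Σ = (-360) + (-360) + (45) + (45) = -630
Area = |Σ|/2 = 315.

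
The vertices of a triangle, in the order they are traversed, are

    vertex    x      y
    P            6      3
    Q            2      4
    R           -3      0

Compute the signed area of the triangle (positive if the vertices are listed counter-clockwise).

Apply the shoelace formula: 2A = Σ (x_i·y_{i+1} − x_{i+1}·y_i), indices taken mod 3.
P→Q: (6)(4) − (2)(3) = 18
Q→R: (2)(0) − (-3)(4) = 12
R→P: (-3)(3) − (6)(0) = -9
Σ = 21
Signed area = Σ/2 = 10.5 (positive ⇒ counter-clockwise traversal).

10.5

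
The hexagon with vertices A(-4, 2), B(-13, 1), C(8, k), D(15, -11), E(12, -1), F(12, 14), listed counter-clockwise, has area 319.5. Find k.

The doubled signed area Σ (x_i y_{i+1} − x_{i+1} y_i) is linear in k.
With k=0 it equals 303; the coefficient of k is -28 (from the two edges through C).
So -28·k + 303 = 2·319.5 = 639 ⇒ k = -12.

-12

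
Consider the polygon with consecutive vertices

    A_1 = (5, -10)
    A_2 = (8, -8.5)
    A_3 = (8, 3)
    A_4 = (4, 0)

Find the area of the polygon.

A_1→A_2: (5)(-8.5) − (8)(-10) = 37.5
A_2→A_3: (8)(3) − (8)(-8.5) = 92
A_3→A_4: (8)(0) − (4)(3) = -12
A_4→A_1: (4)(-10) − (5)(0) = -40
Σ = 77.5
Area = |Σ|/2 = 38.75.

38.75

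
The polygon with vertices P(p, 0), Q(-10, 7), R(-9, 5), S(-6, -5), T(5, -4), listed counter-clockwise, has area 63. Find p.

-1

Write out the shoelace sum; only the two edges meeting at P involve p:
2·Area = [(5·0 − p·(-4)) + (p·7 − (-10)·0)] + 137
       = 11·p + 137 = 126
⇒ p = -1.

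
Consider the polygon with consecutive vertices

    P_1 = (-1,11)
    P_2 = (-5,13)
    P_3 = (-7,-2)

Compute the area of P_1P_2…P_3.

32

Σ = (42) + (101) + (-79) = 64
Area = |Σ|/2 = 32.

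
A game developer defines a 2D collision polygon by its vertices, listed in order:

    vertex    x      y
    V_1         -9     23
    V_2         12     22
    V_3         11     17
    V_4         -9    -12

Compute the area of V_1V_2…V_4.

403

Σ = (-474) + (-38) + (21) + (-315) = -806
Area = |Σ|/2 = 403.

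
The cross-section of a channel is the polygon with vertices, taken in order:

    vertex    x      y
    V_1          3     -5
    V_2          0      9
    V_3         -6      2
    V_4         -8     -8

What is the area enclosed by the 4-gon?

104.5

Σ = (27) + (54) + (64) + (64) = 209
Area = |Σ|/2 = 104.5.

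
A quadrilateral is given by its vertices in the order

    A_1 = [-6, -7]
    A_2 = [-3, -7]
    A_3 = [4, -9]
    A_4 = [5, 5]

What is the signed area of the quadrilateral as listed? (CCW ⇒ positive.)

Σ = (21) + (55) + (65) + (-5) = 136
Signed area = Σ/2 = 68 (positive ⇒ counter-clockwise traversal).

68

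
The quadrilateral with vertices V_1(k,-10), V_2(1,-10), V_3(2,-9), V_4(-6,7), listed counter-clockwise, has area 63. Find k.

-5

Write out the shoelace sum; only the two edges meeting at V_1 involve k:
2·Area = [((-6)·(-10) − k·7) + (k·(-10) − 1·(-10))] + -29
       = -17·k + 41 = 126
⇒ k = -5.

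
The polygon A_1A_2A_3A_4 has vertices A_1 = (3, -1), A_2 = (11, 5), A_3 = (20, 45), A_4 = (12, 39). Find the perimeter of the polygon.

|A_1A_2| = √((8)² + (6)²) = √100 = 10
|A_2A_3| = √((9)² + (40)²) = √1681 = 41
|A_3A_4| = √((-8)² + (-6)²) = √100 = 10
|A_4A_1| = √((-9)² + (-40)²) = √1681 = 41
Perimeter = 10 + 41 + 10 + 41 = 102.

102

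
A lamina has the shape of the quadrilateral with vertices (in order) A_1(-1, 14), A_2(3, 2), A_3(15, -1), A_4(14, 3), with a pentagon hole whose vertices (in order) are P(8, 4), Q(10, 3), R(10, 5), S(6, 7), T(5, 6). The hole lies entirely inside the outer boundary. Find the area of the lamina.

Outer boundary:
Cross-terms: -44, -33, 59, 199  ⇒  Σ = 181
Area = |Σ|/2 = 90.5.
Hole:
Σ = (-16) + (20) + (40) + (1) + (-28) = 17
Area = |Σ|/2 = 8.5.
Net area = 90.5 − 8.5 = 82.

82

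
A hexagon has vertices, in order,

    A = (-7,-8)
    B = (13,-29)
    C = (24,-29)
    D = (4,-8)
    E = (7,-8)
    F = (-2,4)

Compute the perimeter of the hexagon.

100

|AB| = √((20)² + (-21)²) = √841 = 29
|BC| = √((11)² + (0)²) = √121 = 11
|CD| = √((-20)² + (21)²) = √841 = 29
|DE| = √((3)² + (0)²) = √9 = 3
|EF| = √((-9)² + (12)²) = √225 = 15
|FA| = √((-5)² + (-12)²) = √169 = 13
Perimeter = 29 + 11 + 29 + 3 + 15 + 13 = 100.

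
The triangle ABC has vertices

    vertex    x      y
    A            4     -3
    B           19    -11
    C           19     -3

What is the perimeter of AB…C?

40

|AB| = √((15)² + (-8)²) = √289 = 17
|BC| = √((0)² + (8)²) = √64 = 8
|CA| = √((-15)² + (0)²) = √225 = 15
Perimeter = 17 + 8 + 15 = 40.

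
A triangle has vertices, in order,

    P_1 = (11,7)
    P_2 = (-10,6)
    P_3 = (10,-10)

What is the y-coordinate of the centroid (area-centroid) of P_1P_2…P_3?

1

Apply the shoelace (surveyor's) formula. First the cross-terms c_i = x_i·y_{i+1} − x_{i+1}·y_i:
  136, 40, 180  ⇒  2A = 356, A = 178.
Then Σ (y_i + y_{i+1})·c_i = 1068, so ȳ = 1068 / (6·178) = 1.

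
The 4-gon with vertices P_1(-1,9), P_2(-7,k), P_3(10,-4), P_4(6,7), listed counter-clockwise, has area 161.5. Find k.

-7

The doubled signed area Σ (x_i y_{i+1} − x_{i+1} y_i) is linear in k.
With k=0 it equals 246; the coefficient of k is -11 (from the two edges through P_2).
So -11·k + 246 = 2·161.5 = 323 ⇒ k = -7.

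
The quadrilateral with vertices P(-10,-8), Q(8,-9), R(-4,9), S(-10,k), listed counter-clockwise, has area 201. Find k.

The doubled signed area Σ (x_i y_{i+1} − x_{i+1} y_i) is linear in k.
With k=0 it equals 360; the coefficient of k is 6 (from the two edges through S).
So 6·k + 360 = 2·201 = 402 ⇒ k = 7.

7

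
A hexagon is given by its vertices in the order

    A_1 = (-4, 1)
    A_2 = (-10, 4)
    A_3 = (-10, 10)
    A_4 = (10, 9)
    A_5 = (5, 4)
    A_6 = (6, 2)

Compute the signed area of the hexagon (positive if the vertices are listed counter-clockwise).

A_1→A_2: (-4)(4) − (-10)(1) = -6
A_2→A_3: (-10)(10) − (-10)(4) = -60
A_3→A_4: (-10)(9) − (10)(10) = -190
A_4→A_5: (10)(4) − (5)(9) = -5
A_5→A_6: (5)(2) − (6)(4) = -14
A_6→A_1: (6)(1) − (-4)(2) = 14
Σ = -261
Signed area = Σ/2 = -130.5 (negative ⇒ clockwise traversal).

-130.5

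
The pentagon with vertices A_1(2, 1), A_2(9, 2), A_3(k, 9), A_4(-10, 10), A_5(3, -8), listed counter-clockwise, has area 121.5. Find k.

1

The doubled signed area Σ (x_i y_{i+1} − x_{i+1} y_i) is linear in k.
With k=0 it equals 235; the coefficient of k is 8 (from the two edges through A_3).
So 8·k + 235 = 2·121.5 = 243 ⇒ k = 1.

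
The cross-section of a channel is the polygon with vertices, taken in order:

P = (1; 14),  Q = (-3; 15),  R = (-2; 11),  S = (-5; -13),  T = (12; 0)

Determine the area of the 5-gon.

Apply the shoelace formula: 2A = Σ (x_i·y_{i+1} − x_{i+1}·y_i), indices taken mod 5.
P→Q: (1)(15) − (-3)(14) = 57
Q→R: (-3)(11) − (-2)(15) = -3
R→S: (-2)(-13) − (-5)(11) = 81
S→T: (-5)(0) − (12)(-13) = 156
T→P: (12)(14) − (1)(0) = 168
Σ = 459
Area = |Σ|/2 = 229.5.

229.5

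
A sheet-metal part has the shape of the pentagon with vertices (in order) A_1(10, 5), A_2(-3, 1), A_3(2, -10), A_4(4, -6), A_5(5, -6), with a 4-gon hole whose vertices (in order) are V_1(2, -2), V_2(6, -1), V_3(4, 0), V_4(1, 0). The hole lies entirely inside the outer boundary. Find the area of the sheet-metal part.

Outer boundary:
Apply the shoelace (surveyor's) formula: 2A = Σ (x_i·y_{i+1} − x_{i+1}·y_i), indices taken mod 5.
Σ = (25) + (28) + (28) + (6) + (85) = 172
Area = |Σ|/2 = 86.
Hole:
Σ = (10) + (4) + (0) + (-2) = 12
Area = |Σ|/2 = 6.
Net area = 86 − 6 = 80.

80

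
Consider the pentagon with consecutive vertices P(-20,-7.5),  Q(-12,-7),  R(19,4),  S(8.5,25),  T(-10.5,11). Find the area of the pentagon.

P→Q: (-20)(-7) − (-12)(-7.5) = 50
Q→R: (-12)(4) − (19)(-7) = 85
R→S: (19)(25) − (8.5)(4) = 441
S→T: (8.5)(11) − (-10.5)(25) = 356
T→P: (-10.5)(-7.5) − (-20)(11) = 298.75
Σ = 1230.75
Area = |Σ|/2 = 615.375.

615.375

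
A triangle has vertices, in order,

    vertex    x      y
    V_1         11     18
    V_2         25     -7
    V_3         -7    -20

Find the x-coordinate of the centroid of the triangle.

29/3

Apply the surveyor's formula. First the cross-terms c_i = x_i·y_{i+1} − x_{i+1}·y_i:
  -527, -549, 94  ⇒  2A = -982, A = -491.
Then Σ (x_i + x_{i+1})·c_i = -28478, so x̄ = -28478 / (6·(-491)) = 29/3.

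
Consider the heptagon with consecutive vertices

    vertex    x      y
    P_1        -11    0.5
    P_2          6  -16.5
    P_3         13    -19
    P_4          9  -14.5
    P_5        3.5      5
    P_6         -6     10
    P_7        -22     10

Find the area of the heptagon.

340.625

P_1→P_2: (-11)(-16.5) − (6)(0.5) = 178.5
P_2→P_3: (6)(-19) − (13)(-16.5) = 100.5
P_3→P_4: (13)(-14.5) − (9)(-19) = -17.5
P_4→P_5: (9)(5) − (3.5)(-14.5) = 95.75
P_5→P_6: (3.5)(10) − (-6)(5) = 65
P_6→P_7: (-6)(10) − (-22)(10) = 160
P_7→P_1: (-22)(0.5) − (-11)(10) = 99
Σ = 681.25
Area = |Σ|/2 = 340.625.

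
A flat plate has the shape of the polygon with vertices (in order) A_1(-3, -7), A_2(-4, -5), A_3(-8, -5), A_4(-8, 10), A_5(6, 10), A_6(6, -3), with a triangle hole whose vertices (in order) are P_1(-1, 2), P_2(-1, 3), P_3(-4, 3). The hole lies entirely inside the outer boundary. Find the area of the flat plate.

Outer boundary:
Apply the shoelace (surveyor's) formula: 2A = Σ (x_i·y_{i+1} − x_{i+1}·y_i), indices taken mod 6.
Cross-terms: -13, -20, -120, -140, -78, -51  ⇒  Σ = -422
Area = |Σ|/2 = 211.
Hole:
Apply the surveyor's formula: 2A = Σ (x_i·y_{i+1} − x_{i+1}·y_i), indices taken mod 3.
P_1→P_2: (-1)(3) − (-1)(2) = -1
P_2→P_3: (-1)(3) − (-4)(3) = 9
P_3→P_1: (-4)(2) − (-1)(3) = -5
Σ = 3
Area = |Σ|/2 = 1.5.
Net area = 211 − 1.5 = 209.5.

209.5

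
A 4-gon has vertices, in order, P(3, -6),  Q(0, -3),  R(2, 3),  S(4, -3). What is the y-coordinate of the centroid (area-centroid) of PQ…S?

-2

Apply the shoelace (surveyor's) formula. First the cross-terms c_i = x_i·y_{i+1} − x_{i+1}·y_i:
  -9, 6, -18, -15  ⇒  2A = -36, A = -18.
Then Σ (y_i + y_{i+1})·c_i = 216, so ȳ = 216 / (6·(-18)) = -2.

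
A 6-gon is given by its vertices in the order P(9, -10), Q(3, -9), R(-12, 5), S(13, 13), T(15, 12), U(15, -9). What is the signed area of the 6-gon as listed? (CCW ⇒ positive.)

Σ = (-51) + (-93) + (-221) + (-39) + (-315) + (-69) = -788
Signed area = Σ/2 = -394 (negative ⇒ clockwise traversal).

-394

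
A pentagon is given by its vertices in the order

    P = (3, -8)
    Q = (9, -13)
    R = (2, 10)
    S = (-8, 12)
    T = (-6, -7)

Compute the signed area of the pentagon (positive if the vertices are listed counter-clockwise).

Apply the shoelace (surveyor's) formula: 2A = Σ (x_i·y_{i+1} − x_{i+1}·y_i), indices taken mod 5.
Σ = (33) + (116) + (104) + (128) + (69) = 450
Signed area = Σ/2 = 225 (positive ⇒ counter-clockwise traversal).

225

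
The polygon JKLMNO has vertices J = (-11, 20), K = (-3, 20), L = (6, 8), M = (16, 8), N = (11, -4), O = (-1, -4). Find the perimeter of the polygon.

|JK| = √((8)² + (0)²) = √64 = 8
|KL| = √((9)² + (-12)²) = √225 = 15
|LM| = √((10)² + (0)²) = √100 = 10
|MN| = √((-5)² + (-12)²) = √169 = 13
|NO| = √((-12)² + (0)²) = √144 = 12
|OJ| = √((-10)² + (24)²) = √676 = 26
Perimeter = 8 + 15 + 10 + 13 + 12 + 26 = 84.

84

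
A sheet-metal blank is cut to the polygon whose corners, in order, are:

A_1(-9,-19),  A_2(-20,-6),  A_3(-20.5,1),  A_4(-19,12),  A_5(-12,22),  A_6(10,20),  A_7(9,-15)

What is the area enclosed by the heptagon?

Cross-terms: -326, -143, -227, -274, -460, -330, -306  ⇒  Σ = -2066
Area = |Σ|/2 = 1033.

1033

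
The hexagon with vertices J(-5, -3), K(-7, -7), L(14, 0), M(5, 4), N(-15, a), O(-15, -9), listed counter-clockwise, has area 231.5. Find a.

5

Write out the shoelace sum; only the two edges meeting at N involve a:
2·Area = [(5·a − (-15)·4) + ((-15)·(-9) − (-15)·a)] + 168
       = 20·a + 363 = 463
⇒ a = 5.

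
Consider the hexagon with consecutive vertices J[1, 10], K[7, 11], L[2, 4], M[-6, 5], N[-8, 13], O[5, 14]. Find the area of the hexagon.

Apply the surveyor's formula: 2A = Σ (x_i·y_{i+1} − x_{i+1}·y_i), indices taken mod 6.
Σ = (-59) + (6) + (34) + (-38) + (-177) + (36) = -198
Area = |Σ|/2 = 99.

99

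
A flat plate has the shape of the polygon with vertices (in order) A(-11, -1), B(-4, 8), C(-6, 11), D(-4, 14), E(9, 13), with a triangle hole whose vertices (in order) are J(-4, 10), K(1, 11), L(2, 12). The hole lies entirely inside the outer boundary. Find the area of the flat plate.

84

Outer boundary:
Cross-terms: -92, 4, -40, -178, 134  ⇒  Σ = -172
Area = |Σ|/2 = 86.
Hole:
Apply the surveyor's formula: 2A = Σ (x_i·y_{i+1} − x_{i+1}·y_i), indices taken mod 3.
J→K: (-4)(11) − (1)(10) = -54
K→L: (1)(12) − (2)(11) = -10
L→J: (2)(10) − (-4)(12) = 68
Σ = 4
Area = |Σ|/2 = 2.
Net area = 86 − 2 = 84.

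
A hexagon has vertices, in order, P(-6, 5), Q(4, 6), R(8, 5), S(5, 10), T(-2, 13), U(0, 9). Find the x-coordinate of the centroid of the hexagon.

229/138

Apply the surveyor's formula. First the cross-terms c_i = x_i·y_{i+1} − x_{i+1}·y_i:
  -56, -28, 55, 85, -18, 54  ⇒  2A = 92, A = 46.
Then Σ (x_i + x_{i+1})·c_i = 458, so x̄ = 458 / (6·46) = 229/138.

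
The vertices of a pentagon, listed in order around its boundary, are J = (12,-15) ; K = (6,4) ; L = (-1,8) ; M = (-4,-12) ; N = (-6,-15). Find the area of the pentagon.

J→K: (12)(4) − (6)(-15) = 138
K→L: (6)(8) − (-1)(4) = 52
L→M: (-1)(-12) − (-4)(8) = 44
M→N: (-4)(-15) − (-6)(-12) = -12
N→J: (-6)(-15) − (12)(-15) = 270
Σ = 492
Area = |Σ|/2 = 246.

246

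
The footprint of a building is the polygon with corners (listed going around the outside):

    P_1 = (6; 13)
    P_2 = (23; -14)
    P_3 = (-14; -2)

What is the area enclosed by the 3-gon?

P_1→P_2: (6)(-14) − (23)(13) = -383
P_2→P_3: (23)(-2) − (-14)(-14) = -242
P_3→P_1: (-14)(13) − (6)(-2) = -170
Σ = -795
Area = |Σ|/2 = 397.5.

397.5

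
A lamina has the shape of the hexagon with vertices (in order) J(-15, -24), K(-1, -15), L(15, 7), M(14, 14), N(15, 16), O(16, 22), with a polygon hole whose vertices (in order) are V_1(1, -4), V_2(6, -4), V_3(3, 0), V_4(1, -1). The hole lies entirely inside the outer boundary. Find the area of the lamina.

269.5

Outer boundary:
Apply the shoelace formula: 2A = Σ (x_i·y_{i+1} − x_{i+1}·y_i), indices taken mod 6.
J→K: (-15)(-15) − (-1)(-24) = 201
K→L: (-1)(7) − (15)(-15) = 218
L→M: (15)(14) − (14)(7) = 112
M→N: (14)(16) − (15)(14) = 14
N→O: (15)(22) − (16)(16) = 74
O→J: (16)(-24) − (-15)(22) = -54
Σ = 565
Area = |Σ|/2 = 282.5.
Hole:
Apply Gauss's area formula: 2A = Σ (x_i·y_{i+1} − x_{i+1}·y_i), indices taken mod 4.
V_1→V_2: (1)(-4) − (6)(-4) = 20
V_2→V_3: (6)(0) − (3)(-4) = 12
V_3→V_4: (3)(-1) − (1)(0) = -3
V_4→V_1: (1)(-4) − (1)(-1) = -3
Σ = 26
Area = |Σ|/2 = 13.
Net area = 282.5 − 13 = 269.5.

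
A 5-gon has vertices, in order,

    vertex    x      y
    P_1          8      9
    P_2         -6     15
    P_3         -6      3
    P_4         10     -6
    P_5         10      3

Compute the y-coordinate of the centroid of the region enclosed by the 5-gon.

83/17

Apply Gauss's area formula. First the cross-terms c_i = x_i·y_{i+1} − x_{i+1}·y_i:
  174, 72, 6, 90, 66  ⇒  2A = 408, A = 204.
Then Σ (y_i + y_{i+1})·c_i = 5976, so ȳ = 5976 / (6·204) = 83/17.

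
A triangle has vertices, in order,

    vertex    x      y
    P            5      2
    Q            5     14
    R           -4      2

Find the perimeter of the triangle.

|PQ| = √((0)² + (12)²) = √144 = 12
|QR| = √((-9)² + (-12)²) = √225 = 15
|RP| = √((9)² + (0)²) = √81 = 9
Perimeter = 12 + 15 + 9 = 36.

36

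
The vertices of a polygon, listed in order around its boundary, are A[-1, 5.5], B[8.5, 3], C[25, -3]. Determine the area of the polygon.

Apply the shoelace (surveyor's) formula: 2A = Σ (x_i·y_{i+1} − x_{i+1}·y_i), indices taken mod 3.
Cross-terms: -49.75, -100.5, 134.5  ⇒  Σ = -15.75
Area = |Σ|/2 = 7.875.

7.875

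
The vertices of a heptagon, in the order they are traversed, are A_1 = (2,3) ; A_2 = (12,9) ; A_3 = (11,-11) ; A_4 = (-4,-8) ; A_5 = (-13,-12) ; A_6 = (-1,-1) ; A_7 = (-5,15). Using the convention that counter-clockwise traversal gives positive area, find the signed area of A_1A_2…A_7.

Apply the shoelace formula: 2A = Σ (x_i·y_{i+1} − x_{i+1}·y_i), indices taken mod 7.
A_1→A_2: (2)(9) − (12)(3) = -18
A_2→A_3: (12)(-11) − (11)(9) = -231
A_3→A_4: (11)(-8) − (-4)(-11) = -132
A_4→A_5: (-4)(-12) − (-13)(-8) = -56
A_5→A_6: (-13)(-1) − (-1)(-12) = 1
A_6→A_7: (-1)(15) − (-5)(-1) = -20
A_7→A_1: (-5)(3) − (2)(15) = -45
Σ = -501
Signed area = Σ/2 = -250.5 (negative ⇒ clockwise traversal).

-250.5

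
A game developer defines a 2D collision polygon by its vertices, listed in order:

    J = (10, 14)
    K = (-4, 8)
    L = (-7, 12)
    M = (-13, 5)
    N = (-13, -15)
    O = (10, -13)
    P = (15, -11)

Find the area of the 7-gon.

J→K: (10)(8) − (-4)(14) = 136
K→L: (-4)(12) − (-7)(8) = 8
L→M: (-7)(5) − (-13)(12) = 121
M→N: (-13)(-15) − (-13)(5) = 260
N→O: (-13)(-13) − (10)(-15) = 319
O→P: (10)(-11) − (15)(-13) = 85
P→J: (15)(14) − (10)(-11) = 320
Σ = 1249
Area = |Σ|/2 = 624.5.

624.5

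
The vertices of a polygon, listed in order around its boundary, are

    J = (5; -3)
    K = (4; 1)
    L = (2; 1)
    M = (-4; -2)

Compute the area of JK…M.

20.5

Apply Gauss's area formula: 2A = Σ (x_i·y_{i+1} − x_{i+1}·y_i), indices taken mod 4.
J→K: (5)(1) − (4)(-3) = 17
K→L: (4)(1) − (2)(1) = 2
L→M: (2)(-2) − (-4)(1) = 0
M→J: (-4)(-3) − (5)(-2) = 22
Σ = 41
Area = |Σ|/2 = 20.5.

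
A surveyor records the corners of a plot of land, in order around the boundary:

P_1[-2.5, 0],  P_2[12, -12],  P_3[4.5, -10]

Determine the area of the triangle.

Apply the surveyor's formula: 2A = Σ (x_i·y_{i+1} − x_{i+1}·y_i), indices taken mod 3.
Σ = (30) + (-66) + (-25) = -61
Area = |Σ|/2 = 30.5.

30.5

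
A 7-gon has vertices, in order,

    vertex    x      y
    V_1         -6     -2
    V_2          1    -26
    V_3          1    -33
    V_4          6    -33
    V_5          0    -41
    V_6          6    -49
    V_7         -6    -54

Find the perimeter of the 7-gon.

|V_1V_2| = √((7)² + (-24)²) = √625 = 25
|V_2V_3| = √((0)² + (-7)²) = √49 = 7
|V_3V_4| = √((5)² + (0)²) = √25 = 5
|V_4V_5| = √((-6)² + (-8)²) = √100 = 10
|V_5V_6| = √((6)² + (-8)²) = √100 = 10
|V_6V_7| = √((-12)² + (-5)²) = √169 = 13
|V_7V_1| = √((0)² + (52)²) = √2704 = 52
Perimeter = 25 + 7 + 5 + 10 + 10 + 13 + 52 = 122.

122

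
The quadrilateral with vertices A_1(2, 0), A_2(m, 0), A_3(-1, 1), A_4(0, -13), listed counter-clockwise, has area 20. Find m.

1

The doubled signed area Σ (x_i y_{i+1} − x_{i+1} y_i) is linear in m.
With m=0 it equals 39; the coefficient of m is 1 (from the two edges through A_2).
So 1·m + 39 = 2·20 = 40 ⇒ m = 1.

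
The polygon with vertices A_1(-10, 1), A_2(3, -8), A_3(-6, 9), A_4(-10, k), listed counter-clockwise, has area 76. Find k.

4

The doubled signed area Σ (x_i y_{i+1} − x_{i+1} y_i) is linear in k.
With k=0 it equals 136; the coefficient of k is 4 (from the two edges through A_4).
So 4·k + 136 = 2·76 = 152 ⇒ k = 4.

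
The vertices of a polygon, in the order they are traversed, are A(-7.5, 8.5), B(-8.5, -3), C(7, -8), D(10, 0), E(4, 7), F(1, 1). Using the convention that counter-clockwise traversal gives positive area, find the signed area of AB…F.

173.375

Cross-terms: 94.75, 89, 80, 70, -3, 16  ⇒  Σ = 346.75
Signed area = Σ/2 = 173.375 (positive ⇒ counter-clockwise traversal).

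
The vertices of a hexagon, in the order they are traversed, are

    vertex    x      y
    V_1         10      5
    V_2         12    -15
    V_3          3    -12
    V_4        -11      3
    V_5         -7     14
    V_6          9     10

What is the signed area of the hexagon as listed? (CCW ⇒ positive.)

-408

Apply the surveyor's formula: 2A = Σ (x_i·y_{i+1} − x_{i+1}·y_i), indices taken mod 6.
Σ = (-210) + (-99) + (-123) + (-133) + (-196) + (-55) = -816
Signed area = Σ/2 = -408 (negative ⇒ clockwise traversal).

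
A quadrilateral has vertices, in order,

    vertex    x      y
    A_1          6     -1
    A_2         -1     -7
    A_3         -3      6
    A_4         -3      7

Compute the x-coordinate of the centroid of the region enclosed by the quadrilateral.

103/168

Apply the surveyor's formula. First the cross-terms c_i = x_i·y_{i+1} − x_{i+1}·y_i:
  -43, -27, -3, -39  ⇒  2A = -112, A = -56.
Then Σ (x_i + x_{i+1})·c_i = -206, so x̄ = -206 / (6·(-56)) = 103/168.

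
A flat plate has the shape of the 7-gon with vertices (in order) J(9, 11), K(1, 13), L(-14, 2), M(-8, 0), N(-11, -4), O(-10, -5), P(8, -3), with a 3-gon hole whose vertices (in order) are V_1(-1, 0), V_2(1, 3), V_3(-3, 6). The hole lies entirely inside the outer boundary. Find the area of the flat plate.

260

Outer boundary:
Apply Gauss's area formula: 2A = Σ (x_i·y_{i+1} − x_{i+1}·y_i), indices taken mod 7.
Cross-terms: 106, 184, 16, 32, 15, 70, 115  ⇒  Σ = 538
Area = |Σ|/2 = 269.
Hole:
V_1→V_2: (-1)(3) − (1)(0) = -3
V_2→V_3: (1)(6) − (-3)(3) = 15
V_3→V_1: (-3)(0) − (-1)(6) = 6
Σ = 18
Area = |Σ|/2 = 9.
Net area = 269 − 9 = 260.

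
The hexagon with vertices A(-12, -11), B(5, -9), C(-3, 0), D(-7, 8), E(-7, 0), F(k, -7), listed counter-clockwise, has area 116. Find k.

-9

The doubled signed area Σ (x_i y_{i+1} − x_{i+1} y_i) is linear in k.
With k=0 it equals 133; the coefficient of k is -11 (from the two edges through F).
So -11·k + 133 = 2·116 = 232 ⇒ k = -9.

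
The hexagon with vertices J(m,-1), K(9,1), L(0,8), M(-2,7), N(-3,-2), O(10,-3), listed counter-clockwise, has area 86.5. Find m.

The doubled signed area Σ (x_i y_{i+1} − x_{i+1} y_i) is linear in m.
With m=0 it equals 141; the coefficient of m is 4 (from the two edges through J).
So 4·m + 141 = 2·86.5 = 173 ⇒ m = 8.

8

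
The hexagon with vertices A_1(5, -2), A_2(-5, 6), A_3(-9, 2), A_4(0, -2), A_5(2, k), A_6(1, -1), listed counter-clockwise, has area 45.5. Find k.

Write out the shoelace sum; only the two edges meeting at A_5 involve k:
2·Area = [(0·k − 2·(-2)) + (2·(-1) − 1·k)] + 85
       = -1·k + 87 = 91
⇒ k = -4.

-4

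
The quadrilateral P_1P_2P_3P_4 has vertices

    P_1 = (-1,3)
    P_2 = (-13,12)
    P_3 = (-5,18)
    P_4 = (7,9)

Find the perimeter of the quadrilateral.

50

|P_1P_2| = √((-12)² + (9)²) = √225 = 15
|P_2P_3| = √((8)² + (6)²) = √100 = 10
|P_3P_4| = √((12)² + (-9)²) = √225 = 15
|P_4P_1| = √((-8)² + (-6)²) = √100 = 10
Perimeter = 15 + 10 + 15 + 10 = 50.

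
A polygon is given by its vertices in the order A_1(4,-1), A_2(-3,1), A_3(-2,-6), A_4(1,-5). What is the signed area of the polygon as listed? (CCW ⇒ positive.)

28

Apply the shoelace formula: 2A = Σ (x_i·y_{i+1} − x_{i+1}·y_i), indices taken mod 4.
Σ = (1) + (20) + (16) + (19) = 56
Signed area = Σ/2 = 28 (positive ⇒ counter-clockwise traversal).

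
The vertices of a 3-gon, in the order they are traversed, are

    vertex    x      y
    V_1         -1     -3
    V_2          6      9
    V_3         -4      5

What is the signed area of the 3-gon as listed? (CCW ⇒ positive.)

Apply the shoelace formula: 2A = Σ (x_i·y_{i+1} − x_{i+1}·y_i), indices taken mod 3.
Cross-terms: 9, 66, 17  ⇒  Σ = 92
Signed area = Σ/2 = 46 (positive ⇒ counter-clockwise traversal).

46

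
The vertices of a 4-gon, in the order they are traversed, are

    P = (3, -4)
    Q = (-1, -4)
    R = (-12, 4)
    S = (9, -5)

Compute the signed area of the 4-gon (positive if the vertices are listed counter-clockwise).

Σ = (-16) + (-52) + (24) + (-21) = -65
Signed area = Σ/2 = -32.5 (negative ⇒ clockwise traversal).

-32.5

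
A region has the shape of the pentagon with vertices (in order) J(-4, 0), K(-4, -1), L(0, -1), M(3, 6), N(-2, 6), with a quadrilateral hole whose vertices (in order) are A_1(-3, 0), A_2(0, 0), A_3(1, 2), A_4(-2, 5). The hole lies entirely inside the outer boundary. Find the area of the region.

20.5

Outer boundary:
Apply Gauss's area formula: 2A = Σ (x_i·y_{i+1} − x_{i+1}·y_i), indices taken mod 5.
Σ = (4) + (4) + (3) + (30) + (24) = 65
Area = |Σ|/2 = 32.5.
Hole:
Apply the shoelace formula: 2A = Σ (x_i·y_{i+1} − x_{i+1}·y_i), indices taken mod 4.
A_1→A_2: (-3)(0) − (0)(0) = 0
A_2→A_3: (0)(2) − (1)(0) = 0
A_3→A_4: (1)(5) − (-2)(2) = 9
A_4→A_1: (-2)(0) − (-3)(5) = 15
Σ = 24
Area = |Σ|/2 = 12.
Net area = 32.5 − 12 = 20.5.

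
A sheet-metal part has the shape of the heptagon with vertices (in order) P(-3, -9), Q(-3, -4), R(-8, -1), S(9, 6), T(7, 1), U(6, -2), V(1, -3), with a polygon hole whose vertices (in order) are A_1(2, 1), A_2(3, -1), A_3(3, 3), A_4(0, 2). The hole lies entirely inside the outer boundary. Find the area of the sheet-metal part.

Outer boundary:
Apply the shoelace (surveyor's) formula: 2A = Σ (x_i·y_{i+1} − x_{i+1}·y_i), indices taken mod 7.
Σ = (-15) + (-29) + (-39) + (-33) + (-20) + (-16) + (-18) = -170
Area = |Σ|/2 = 85.
Hole:
Apply the shoelace formula: 2A = Σ (x_i·y_{i+1} − x_{i+1}·y_i), indices taken mod 4.
A_1→A_2: (2)(-1) − (3)(1) = -5
A_2→A_3: (3)(3) − (3)(-1) = 12
A_3→A_4: (3)(2) − (0)(3) = 6
A_4→A_1: (0)(1) − (2)(2) = -4
Σ = 9
Area = |Σ|/2 = 4.5.
Net area = 85 − 4.5 = 80.5.

80.5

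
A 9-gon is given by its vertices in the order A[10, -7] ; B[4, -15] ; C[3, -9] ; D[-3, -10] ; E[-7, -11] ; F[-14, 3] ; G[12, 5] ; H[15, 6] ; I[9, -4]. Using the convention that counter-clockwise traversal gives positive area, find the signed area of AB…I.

-314

Apply the shoelace formula: 2A = Σ (x_i·y_{i+1} − x_{i+1}·y_i), indices taken mod 9.
Σ = (-122) + (9) + (-57) + (-37) + (-175) + (-106) + (-3) + (-114) + (-23) = -628
Signed area = Σ/2 = -314 (negative ⇒ clockwise traversal).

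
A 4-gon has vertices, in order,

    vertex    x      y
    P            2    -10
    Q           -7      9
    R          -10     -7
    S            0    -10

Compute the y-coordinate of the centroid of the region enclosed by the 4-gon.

-590/207

Apply the surveyor's formula. First the cross-terms c_i = x_i·y_{i+1} − x_{i+1}·y_i:
  -52, 139, 100, 20  ⇒  2A = 207, A = 103.5.
Then Σ (y_i + y_{i+1})·c_i = -1770, so ȳ = -1770 / (6·103.5) = -590/207.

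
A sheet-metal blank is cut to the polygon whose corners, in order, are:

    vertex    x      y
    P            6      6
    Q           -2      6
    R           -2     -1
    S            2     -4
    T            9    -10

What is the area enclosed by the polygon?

101

Σ = (48) + (14) + (10) + (16) + (114) = 202
Area = |Σ|/2 = 101.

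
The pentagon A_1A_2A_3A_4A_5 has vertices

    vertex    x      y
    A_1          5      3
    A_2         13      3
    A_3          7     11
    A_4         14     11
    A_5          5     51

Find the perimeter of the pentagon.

|A_1A_2| = √((8)² + (0)²) = √64 = 8
|A_2A_3| = √((-6)² + (8)²) = √100 = 10
|A_3A_4| = √((7)² + (0)²) = √49 = 7
|A_4A_5| = √((-9)² + (40)²) = √1681 = 41
|A_5A_1| = √((0)² + (-48)²) = √2304 = 48
Perimeter = 8 + 10 + 7 + 41 + 48 = 114.

114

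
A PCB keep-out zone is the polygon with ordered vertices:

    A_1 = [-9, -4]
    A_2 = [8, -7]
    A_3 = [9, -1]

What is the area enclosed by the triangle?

Σ = (95) + (55) + (-45) = 105
Area = |Σ|/2 = 52.5.

52.5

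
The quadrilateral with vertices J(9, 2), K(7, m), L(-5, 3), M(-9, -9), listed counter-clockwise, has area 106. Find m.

Write out the shoelace sum; only the two edges meeting at K involve m:
2·Area = [(9·m − 7·2) + (7·3 − (-5)·m)] + 135
       = 14·m + 142 = 212
⇒ m = 5.

5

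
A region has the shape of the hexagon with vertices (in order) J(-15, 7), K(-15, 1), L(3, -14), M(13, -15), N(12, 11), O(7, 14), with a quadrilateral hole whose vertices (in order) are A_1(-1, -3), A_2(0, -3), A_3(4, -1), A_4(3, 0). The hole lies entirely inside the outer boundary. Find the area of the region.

Outer boundary:
Apply Gauss's area formula: 2A = Σ (x_i·y_{i+1} − x_{i+1}·y_i), indices taken mod 6.
J→K: (-15)(1) − (-15)(7) = 90
K→L: (-15)(-14) − (3)(1) = 207
L→M: (3)(-15) − (13)(-14) = 137
M→N: (13)(11) − (12)(-15) = 323
N→O: (12)(14) − (7)(11) = 91
O→J: (7)(7) − (-15)(14) = 259
Σ = 1107
Area = |Σ|/2 = 553.5.
Hole:
Apply the surveyor's formula: 2A = Σ (x_i·y_{i+1} − x_{i+1}·y_i), indices taken mod 4.
Σ = (3) + (12) + (3) + (-9) = 9
Area = |Σ|/2 = 4.5.
Net area = 553.5 − 4.5 = 549.

549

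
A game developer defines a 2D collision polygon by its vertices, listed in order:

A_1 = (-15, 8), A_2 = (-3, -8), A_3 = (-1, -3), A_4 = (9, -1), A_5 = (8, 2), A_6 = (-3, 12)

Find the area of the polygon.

Apply Gauss's area formula: 2A = Σ (x_i·y_{i+1} − x_{i+1}·y_i), indices taken mod 6.
Σ = (144) + (1) + (28) + (26) + (102) + (156) = 457
Area = |Σ|/2 = 228.5.

228.5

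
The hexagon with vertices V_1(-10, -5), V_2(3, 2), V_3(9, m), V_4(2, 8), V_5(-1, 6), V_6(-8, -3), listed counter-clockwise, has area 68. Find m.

6

Write out the shoelace sum; only the two edges meeting at V_3 involve m:
2·Area = [(3·m − 9·2) + (9·8 − 2·m)] + 76
       = 1·m + 130 = 136
⇒ m = 6.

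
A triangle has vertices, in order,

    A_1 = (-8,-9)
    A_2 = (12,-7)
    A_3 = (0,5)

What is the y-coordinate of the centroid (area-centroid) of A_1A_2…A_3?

Apply Gauss's area formula. First the cross-terms c_i = x_i·y_{i+1} − x_{i+1}·y_i:
  164, 60, 40  ⇒  2A = 264, A = 132.
Then Σ (y_i + y_{i+1})·c_i = -2904, so ȳ = -2904 / (6·132) = -11/3.

-11/3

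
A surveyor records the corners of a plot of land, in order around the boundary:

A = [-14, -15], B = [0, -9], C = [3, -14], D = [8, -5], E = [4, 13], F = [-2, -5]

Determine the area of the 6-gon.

Apply the shoelace formula: 2A = Σ (x_i·y_{i+1} − x_{i+1}·y_i), indices taken mod 6.
A→B: (-14)(-9) − (0)(-15) = 126
B→C: (0)(-14) − (3)(-9) = 27
C→D: (3)(-5) − (8)(-14) = 97
D→E: (8)(13) − (4)(-5) = 124
E→F: (4)(-5) − (-2)(13) = 6
F→A: (-2)(-15) − (-14)(-5) = -40
Σ = 340
Area = |Σ|/2 = 170.

170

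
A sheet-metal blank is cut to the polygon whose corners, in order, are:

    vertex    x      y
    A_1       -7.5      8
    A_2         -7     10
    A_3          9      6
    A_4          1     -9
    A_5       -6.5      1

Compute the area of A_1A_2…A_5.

Apply the shoelace formula: 2A = Σ (x_i·y_{i+1} − x_{i+1}·y_i), indices taken mod 5.
Cross-terms: -19, -132, -87, -57.5, -44.5  ⇒  Σ = -340
Area = |Σ|/2 = 170.

170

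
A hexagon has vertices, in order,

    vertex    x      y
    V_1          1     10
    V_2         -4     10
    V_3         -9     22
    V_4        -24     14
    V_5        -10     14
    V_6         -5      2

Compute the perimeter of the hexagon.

72

|V_1V_2| = √((-5)² + (0)²) = √25 = 5
|V_2V_3| = √((-5)² + (12)²) = √169 = 13
|V_3V_4| = √((-15)² + (-8)²) = √289 = 17
|V_4V_5| = √((14)² + (0)²) = √196 = 14
|V_5V_6| = √((5)² + (-12)²) = √169 = 13
|V_6V_1| = √((6)² + (8)²) = √100 = 10
Perimeter = 5 + 13 + 17 + 14 + 13 + 10 = 72.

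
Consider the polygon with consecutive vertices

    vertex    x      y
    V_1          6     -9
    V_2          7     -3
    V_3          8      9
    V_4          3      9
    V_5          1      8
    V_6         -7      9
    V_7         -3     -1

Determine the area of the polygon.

162

Σ = (45) + (87) + (45) + (15) + (65) + (34) + (33) = 324
Area = |Σ|/2 = 162.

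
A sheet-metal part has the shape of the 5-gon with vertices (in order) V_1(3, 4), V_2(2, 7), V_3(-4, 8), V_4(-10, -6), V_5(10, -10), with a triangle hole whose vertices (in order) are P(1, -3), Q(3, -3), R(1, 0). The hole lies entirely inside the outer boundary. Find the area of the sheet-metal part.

192.5

Outer boundary:
Cross-terms: 13, 44, 104, 160, 70  ⇒  Σ = 391
Area = |Σ|/2 = 195.5.
Hole:
Apply the shoelace formula: 2A = Σ (x_i·y_{i+1} − x_{i+1}·y_i), indices taken mod 3.
P→Q: (1)(-3) − (3)(-3) = 6
Q→R: (3)(0) − (1)(-3) = 3
R→P: (1)(-3) − (1)(0) = -3
Σ = 6
Area = |Σ|/2 = 3.
Net area = 195.5 − 3 = 192.5.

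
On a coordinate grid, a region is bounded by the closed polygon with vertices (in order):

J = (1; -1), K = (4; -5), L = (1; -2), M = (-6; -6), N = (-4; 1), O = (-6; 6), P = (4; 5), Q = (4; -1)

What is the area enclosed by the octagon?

Apply Gauss's area formula: 2A = Σ (x_i·y_{i+1} − x_{i+1}·y_i), indices taken mod 8.
J→K: (1)(-5) − (4)(-1) = -1
K→L: (4)(-2) − (1)(-5) = -3
L→M: (1)(-6) − (-6)(-2) = -18
M→N: (-6)(1) − (-4)(-6) = -30
N→O: (-4)(6) − (-6)(1) = -18
O→P: (-6)(5) − (4)(6) = -54
P→Q: (4)(-1) − (4)(5) = -24
Q→J: (4)(-1) − (1)(-1) = -3
Σ = -151
Area = |Σ|/2 = 75.5.

75.5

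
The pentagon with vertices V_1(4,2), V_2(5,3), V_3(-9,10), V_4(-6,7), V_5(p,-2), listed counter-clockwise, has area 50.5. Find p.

The doubled signed area Σ (x_i y_{i+1} − x_{i+1} y_i) is linear in p.
With p=0 it equals 96; the coefficient of p is -5 (from the two edges through V_5).
So -5·p + 96 = 2·50.5 = 101 ⇒ p = -1.

-1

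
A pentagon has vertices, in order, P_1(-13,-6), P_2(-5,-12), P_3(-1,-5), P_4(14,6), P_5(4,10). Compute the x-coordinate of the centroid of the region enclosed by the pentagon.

-76/255

Apply the shoelace (surveyor's) formula. First the cross-terms c_i = x_i·y_{i+1} − x_{i+1}·y_i:
  126, 13, 64, 116, 106  ⇒  2A = 425, A = 212.5.
Then Σ (x_i + x_{i+1})·c_i = -380, so x̄ = -380 / (6·212.5) = -76/255.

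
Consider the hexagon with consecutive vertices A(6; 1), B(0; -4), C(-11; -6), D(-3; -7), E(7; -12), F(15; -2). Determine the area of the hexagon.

Apply Gauss's area formula: 2A = Σ (x_i·y_{i+1} − x_{i+1}·y_i), indices taken mod 6.
Σ = (-24) + (-44) + (59) + (85) + (166) + (27) = 269
Area = |Σ|/2 = 134.5.

134.5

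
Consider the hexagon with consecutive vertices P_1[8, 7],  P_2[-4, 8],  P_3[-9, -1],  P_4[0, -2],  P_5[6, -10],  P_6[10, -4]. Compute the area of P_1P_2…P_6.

188

Cross-terms: 92, 76, 18, 12, 76, 102  ⇒  Σ = 376
Area = |Σ|/2 = 188.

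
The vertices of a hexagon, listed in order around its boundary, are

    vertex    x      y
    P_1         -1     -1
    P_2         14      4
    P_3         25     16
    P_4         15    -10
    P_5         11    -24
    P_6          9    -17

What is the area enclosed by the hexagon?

Apply the surveyor's formula: 2A = Σ (x_i·y_{i+1} − x_{i+1}·y_i), indices taken mod 6.
P_1→P_2: (-1)(4) − (14)(-1) = 10
P_2→P_3: (14)(16) − (25)(4) = 124
P_3→P_4: (25)(-10) − (15)(16) = -490
P_4→P_5: (15)(-24) − (11)(-10) = -250
P_5→P_6: (11)(-17) − (9)(-24) = 29
P_6→P_1: (9)(-1) − (-1)(-17) = -26
Σ = -603
Area = |Σ|/2 = 301.5.

301.5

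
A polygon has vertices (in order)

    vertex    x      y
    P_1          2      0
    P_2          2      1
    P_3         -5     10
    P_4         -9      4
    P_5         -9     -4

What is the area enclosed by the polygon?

88.5

Apply Gauss's area formula: 2A = Σ (x_i·y_{i+1} − x_{i+1}·y_i), indices taken mod 5.
Cross-terms: 2, 25, 70, 72, 8  ⇒  Σ = 177
Area = |Σ|/2 = 88.5.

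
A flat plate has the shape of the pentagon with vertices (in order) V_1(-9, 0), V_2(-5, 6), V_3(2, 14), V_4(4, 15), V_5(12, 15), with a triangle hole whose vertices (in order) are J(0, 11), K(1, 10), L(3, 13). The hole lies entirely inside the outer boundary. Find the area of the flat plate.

71

Outer boundary:
Apply the shoelace (surveyor's) formula: 2A = Σ (x_i·y_{i+1} − x_{i+1}·y_i), indices taken mod 5.
Σ = (-54) + (-82) + (-26) + (-120) + (135) = -147
Area = |Σ|/2 = 73.5.
Hole:
Apply the surveyor's formula: 2A = Σ (x_i·y_{i+1} − x_{i+1}·y_i), indices taken mod 3.
Σ = (-11) + (-17) + (33) = 5
Area = |Σ|/2 = 2.5.
Net area = 73.5 − 2.5 = 71.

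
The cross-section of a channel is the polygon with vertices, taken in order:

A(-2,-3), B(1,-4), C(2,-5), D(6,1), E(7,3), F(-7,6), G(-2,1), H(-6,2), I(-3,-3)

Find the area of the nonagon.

Apply the shoelace formula: 2A = Σ (x_i·y_{i+1} − x_{i+1}·y_i), indices taken mod 9.
A→B: (-2)(-4) − (1)(-3) = 11
B→C: (1)(-5) − (2)(-4) = 3
C→D: (2)(1) − (6)(-5) = 32
D→E: (6)(3) − (7)(1) = 11
E→F: (7)(6) − (-7)(3) = 63
F→G: (-7)(1) − (-2)(6) = 5
G→H: (-2)(2) − (-6)(1) = 2
H→I: (-6)(-3) − (-3)(2) = 24
I→A: (-3)(-3) − (-2)(-3) = 3
Σ = 154
Area = |Σ|/2 = 77.

77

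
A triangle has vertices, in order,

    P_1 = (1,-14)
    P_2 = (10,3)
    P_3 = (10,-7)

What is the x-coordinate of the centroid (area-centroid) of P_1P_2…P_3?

Apply the surveyor's formula. First the cross-terms c_i = x_i·y_{i+1} − x_{i+1}·y_i:
  143, -100, -133  ⇒  2A = -90, A = -45.
Then Σ (x_i + x_{i+1})·c_i = -1890, so x̄ = -1890 / (6·(-45)) = 7.

7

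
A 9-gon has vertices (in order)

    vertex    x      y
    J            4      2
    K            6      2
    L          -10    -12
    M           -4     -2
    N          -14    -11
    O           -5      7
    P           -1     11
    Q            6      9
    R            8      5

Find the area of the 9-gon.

J→K: (4)(2) − (6)(2) = -4
K→L: (6)(-12) − (-10)(2) = -52
L→M: (-10)(-2) − (-4)(-12) = -28
M→N: (-4)(-11) − (-14)(-2) = 16
N→O: (-14)(7) − (-5)(-11) = -153
O→P: (-5)(11) − (-1)(7) = -48
P→Q: (-1)(9) − (6)(11) = -75
Q→R: (6)(5) − (8)(9) = -42
R→J: (8)(2) − (4)(5) = -4
Σ = -390
Area = |Σ|/2 = 195.

195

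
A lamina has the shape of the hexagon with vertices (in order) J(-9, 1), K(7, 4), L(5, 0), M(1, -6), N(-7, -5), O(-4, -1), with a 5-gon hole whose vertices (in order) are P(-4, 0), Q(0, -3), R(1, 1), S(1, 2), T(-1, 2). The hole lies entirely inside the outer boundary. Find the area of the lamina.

Outer boundary:
Apply the shoelace formula: 2A = Σ (x_i·y_{i+1} − x_{i+1}·y_i), indices taken mod 6.
Σ = (-43) + (-20) + (-30) + (-47) + (-13) + (-13) = -166
Area = |Σ|/2 = 83.
Hole:
Apply the shoelace formula: 2A = Σ (x_i·y_{i+1} − x_{i+1}·y_i), indices taken mod 5.
P→Q: (-4)(-3) − (0)(0) = 12
Q→R: (0)(1) − (1)(-3) = 3
R→S: (1)(2) − (1)(1) = 1
S→T: (1)(2) − (-1)(2) = 4
T→P: (-1)(0) − (-4)(2) = 8
Σ = 28
Area = |Σ|/2 = 14.
Net area = 83 − 14 = 69.

69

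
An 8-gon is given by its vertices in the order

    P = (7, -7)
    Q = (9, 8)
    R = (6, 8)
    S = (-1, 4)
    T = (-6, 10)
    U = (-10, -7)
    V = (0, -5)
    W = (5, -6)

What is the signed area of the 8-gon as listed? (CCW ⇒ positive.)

206.5

Apply the surveyor's formula: 2A = Σ (x_i·y_{i+1} − x_{i+1}·y_i), indices taken mod 8.
P→Q: (7)(8) − (9)(-7) = 119
Q→R: (9)(8) − (6)(8) = 24
R→S: (6)(4) − (-1)(8) = 32
S→T: (-1)(10) − (-6)(4) = 14
T→U: (-6)(-7) − (-10)(10) = 142
U→V: (-10)(-5) − (0)(-7) = 50
V→W: (0)(-6) − (5)(-5) = 25
W→P: (5)(-7) − (7)(-6) = 7
Σ = 413
Signed area = Σ/2 = 206.5 (positive ⇒ counter-clockwise traversal).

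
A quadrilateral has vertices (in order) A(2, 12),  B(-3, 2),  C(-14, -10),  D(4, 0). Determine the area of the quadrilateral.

Apply the surveyor's formula: 2A = Σ (x_i·y_{i+1} − x_{i+1}·y_i), indices taken mod 4.
Σ = (40) + (58) + (40) + (48) = 186
Area = |Σ|/2 = 93.

93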